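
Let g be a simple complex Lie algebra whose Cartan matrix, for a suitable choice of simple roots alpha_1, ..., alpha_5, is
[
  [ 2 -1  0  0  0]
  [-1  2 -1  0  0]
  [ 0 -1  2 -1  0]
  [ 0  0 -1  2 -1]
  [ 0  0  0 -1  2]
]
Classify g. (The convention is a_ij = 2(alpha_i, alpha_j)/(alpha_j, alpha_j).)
The matrix has rank 5 with 2's on the diagonal. Reading the off-diagonal entries as Dynkin edges (a single edge where a_ij = a_ji = -1; a double or triple edge where a_ij * a_ji = 2 or 3), the diagram is a chain of 5 nodes with single edges (A_5). One simple-root ordering that puts it in standard form is (alpha_1, alpha_2, alpha_3, alpha_4, alpha_5). So the algebra is type A_5, i.e. sl(6).

A_5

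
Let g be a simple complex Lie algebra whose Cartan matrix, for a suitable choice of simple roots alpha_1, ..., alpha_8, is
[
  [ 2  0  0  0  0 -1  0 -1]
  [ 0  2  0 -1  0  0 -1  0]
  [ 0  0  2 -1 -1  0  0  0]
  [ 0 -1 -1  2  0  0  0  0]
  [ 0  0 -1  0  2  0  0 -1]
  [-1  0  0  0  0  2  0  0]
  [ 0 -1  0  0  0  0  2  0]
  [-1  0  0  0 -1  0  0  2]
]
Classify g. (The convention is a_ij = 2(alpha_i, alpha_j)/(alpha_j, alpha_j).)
The matrix has rank 8 with 2's on the diagonal. Reading the off-diagonal entries as Dynkin edges (a single edge where a_ij = a_ji = -1; a double or triple edge where a_ij * a_ji = 2 or 3), the diagram is a chain of 8 nodes with single edges (A_8). One simple-root ordering that puts it in standard form is (alpha_6, alpha_1, alpha_8, alpha_5, alpha_3, alpha_4, alpha_2, alpha_7). So the algebra is type A_8, i.e. sl(9).

type A_8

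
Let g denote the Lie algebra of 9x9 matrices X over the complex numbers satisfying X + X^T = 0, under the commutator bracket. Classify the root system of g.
This is so(9) with 9 odd, which has dimension 9(9-1)/2 = 36 and rank (9-1)/2 = 4. In the classification of classical Lie algebras, the orthogonal algebra so(2n+1) in an odd number of variables has type B_n; here n = 4, so the Dynkin diagram is a chain of 4 nodes with a double edge at one end; the terminal node there is the unique short simple root (B_4). Hence the type is B_4.

B_4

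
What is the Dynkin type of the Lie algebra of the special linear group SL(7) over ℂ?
A6

This is sl(7), which has dimension 7^2 - 1 = 48 and rank 7 - 1 = 6 (a Cartan subalgebra is the diagonal traceless matrices). In the classification of classical Lie algebras, the special linear algebra sl(n+1) has type A_n; here n = 6, so the Dynkin diagram is a chain of 6 nodes with single edges (A_6). Hence the type is A_6.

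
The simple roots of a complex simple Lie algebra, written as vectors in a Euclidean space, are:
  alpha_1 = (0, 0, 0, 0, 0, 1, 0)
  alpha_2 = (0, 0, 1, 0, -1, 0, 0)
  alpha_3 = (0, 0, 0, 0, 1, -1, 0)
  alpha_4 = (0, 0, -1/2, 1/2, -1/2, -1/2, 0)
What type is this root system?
F_4

Compute the Cartan integers a_ij = 2(alpha_i, alpha_j)/(alpha_j, alpha_j); the resulting 4x4 Cartan matrix is
[[2, 0, -1, -1], [0, 2, -1, 0], [-2, -1, 2, 0], [-1, 0, 0, 2]].
The roots have two lengths (squared-length ratio 2:1); the short ones are alpha_{1,4}. The associated Dynkin diagram is a chain of 4 nodes with a double edge between the middle two (F_4), so the type is F_4.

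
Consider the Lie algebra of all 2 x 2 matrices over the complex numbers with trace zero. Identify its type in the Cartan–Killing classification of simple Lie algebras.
A_1 (sl(2))

This is sl(2), which has dimension 2^2 - 1 = 3 and rank 2 - 1 = 1 (a Cartan subalgebra is the diagonal traceless matrices). In the classification of classical Lie algebras, the special linear algebra sl(n+1) has type A_n; here n = 1, so the Dynkin diagram is a chain of 1 nodes with single edges (A_1). Hence the type is A_1.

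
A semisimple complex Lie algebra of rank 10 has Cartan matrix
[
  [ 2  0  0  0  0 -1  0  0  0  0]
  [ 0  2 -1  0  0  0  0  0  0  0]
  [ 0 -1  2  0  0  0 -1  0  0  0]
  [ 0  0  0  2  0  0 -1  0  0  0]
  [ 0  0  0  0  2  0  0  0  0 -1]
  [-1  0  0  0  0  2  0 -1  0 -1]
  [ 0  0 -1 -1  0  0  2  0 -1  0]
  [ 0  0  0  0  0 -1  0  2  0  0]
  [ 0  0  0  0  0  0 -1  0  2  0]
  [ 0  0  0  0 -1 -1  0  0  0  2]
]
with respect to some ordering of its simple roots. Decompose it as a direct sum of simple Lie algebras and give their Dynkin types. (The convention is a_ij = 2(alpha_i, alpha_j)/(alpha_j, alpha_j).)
The diagram associated to this matrix has two connected components: the simple roots {alpha_2, alpha_3, alpha_4, alpha_7, alpha_9} form a chain of 3 nodes with a fork of two nodes at one end (D_5), and {alpha_1, alpha_5, alpha_6, alpha_8, alpha_10} form a chain of 3 nodes with a fork of two nodes at one end (D_5). A semisimple Lie algebra decomposes uniquely as the direct sum of simple ideals, one per connected component of its Dynkin diagram, so g ≅ D_5 ⊕ D_5 (dimension 45 + 45 = 90).

type D_5 ⊕ type D_5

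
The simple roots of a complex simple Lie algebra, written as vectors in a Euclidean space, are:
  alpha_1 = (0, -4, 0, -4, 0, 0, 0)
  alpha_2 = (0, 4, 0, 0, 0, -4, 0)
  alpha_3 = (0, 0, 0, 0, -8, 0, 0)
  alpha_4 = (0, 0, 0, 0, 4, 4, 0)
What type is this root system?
C_4

Compute the Cartan integers a_ij = 2(alpha_i, alpha_j)/(alpha_j, alpha_j); the resulting 4x4 Cartan matrix is
[[2, -1, 0, 0], [-1, 2, 0, -1], [0, 0, 2, -2], [0, -1, -1, 2]].
The roots have two lengths (squared-length ratio 2:1); the short ones are alpha_{1,2,4}. The associated Dynkin diagram is a chain of 4 nodes with a double edge at one end; the terminal node there is the unique long simple root (C_4), so the type is C_4 (the algebra sp(8)).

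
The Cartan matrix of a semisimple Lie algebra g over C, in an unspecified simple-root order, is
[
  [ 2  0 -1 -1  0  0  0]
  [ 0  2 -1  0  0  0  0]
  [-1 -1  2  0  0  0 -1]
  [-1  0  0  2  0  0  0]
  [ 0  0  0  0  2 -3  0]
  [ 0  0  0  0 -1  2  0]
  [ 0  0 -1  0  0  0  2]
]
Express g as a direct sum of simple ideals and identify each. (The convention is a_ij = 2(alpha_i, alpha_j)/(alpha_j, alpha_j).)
The diagram associated to this matrix has two connected components: the simple roots {alpha_1, alpha_2, alpha_3, alpha_4, alpha_7} form a chain of 3 nodes with a fork of two nodes at one end (D_5), and {alpha_5, alpha_6} form two nodes joined by a triple edge (G_2). A semisimple Lie algebra decomposes uniquely as the direct sum of simple ideals, one per connected component of its Dynkin diagram, so g ≅ D_5 ⊕ G_2 (dimension 45 + 14 = 59).

D_5 + G_2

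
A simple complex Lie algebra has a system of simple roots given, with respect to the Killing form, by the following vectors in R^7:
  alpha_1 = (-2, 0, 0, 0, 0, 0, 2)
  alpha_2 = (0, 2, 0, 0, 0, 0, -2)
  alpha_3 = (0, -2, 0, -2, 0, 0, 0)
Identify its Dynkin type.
Compute the Cartan integers a_ij = 2(alpha_i, alpha_j)/(alpha_j, alpha_j); the resulting 3x3 Cartan matrix is
[[2, -1, 0], [-1, 2, -1], [0, -1, 2]].
All simple roots have the same length, so the diagram is simply laced. The associated Dynkin diagram is a chain of 3 nodes with single edges (A_3), so the type is A_3 (the algebra sl(4)).

A3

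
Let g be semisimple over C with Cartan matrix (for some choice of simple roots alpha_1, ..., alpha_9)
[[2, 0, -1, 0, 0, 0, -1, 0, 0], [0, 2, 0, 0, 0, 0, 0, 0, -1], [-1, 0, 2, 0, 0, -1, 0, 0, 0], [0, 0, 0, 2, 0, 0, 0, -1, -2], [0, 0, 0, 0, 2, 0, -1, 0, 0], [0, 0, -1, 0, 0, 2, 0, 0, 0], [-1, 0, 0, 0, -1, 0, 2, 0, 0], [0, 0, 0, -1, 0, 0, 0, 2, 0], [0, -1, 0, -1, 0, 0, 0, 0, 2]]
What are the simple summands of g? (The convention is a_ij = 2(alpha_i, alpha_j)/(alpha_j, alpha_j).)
The diagram associated to this matrix has two connected components: the simple roots {alpha_1, alpha_3, alpha_5, alpha_6, alpha_7} form a chain of 5 nodes with single edges (A_5), and {alpha_2, alpha_4, alpha_8, alpha_9} form a chain of 4 nodes with a double edge between the middle two (F_4). A semisimple Lie algebra decomposes uniquely as the direct sum of simple ideals, one per connected component of its Dynkin diagram, so g ≅ A_5 ⊕ F_4 (dimension 35 + 52 = 87).

A_5 + F_4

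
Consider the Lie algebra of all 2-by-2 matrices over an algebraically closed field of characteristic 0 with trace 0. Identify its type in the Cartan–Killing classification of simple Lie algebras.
A_1 (sl(2))

This is sl(2), which has dimension 2^2 - 1 = 3 and rank 2 - 1 = 1 (a Cartan subalgebra is the diagonal traceless matrices). In the classification of classical Lie algebras, the special linear algebra sl(n+1) has type A_n; here n = 1, so the Dynkin diagram is a chain of 1 nodes with single edges (A_1). Hence the type is A_1.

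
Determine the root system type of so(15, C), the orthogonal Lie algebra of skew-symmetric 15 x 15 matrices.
B7

This is so(15) with 15 odd, which has dimension 15(15-1)/2 = 105 and rank (15-1)/2 = 7. In the classification of classical Lie algebras, the orthogonal algebra so(2n+1) in an odd number of variables has type B_n; here n = 7, so the Dynkin diagram is a chain of 7 nodes with a double edge at one end; the terminal node there is the unique short simple root (B_7). Hence the type is B_7.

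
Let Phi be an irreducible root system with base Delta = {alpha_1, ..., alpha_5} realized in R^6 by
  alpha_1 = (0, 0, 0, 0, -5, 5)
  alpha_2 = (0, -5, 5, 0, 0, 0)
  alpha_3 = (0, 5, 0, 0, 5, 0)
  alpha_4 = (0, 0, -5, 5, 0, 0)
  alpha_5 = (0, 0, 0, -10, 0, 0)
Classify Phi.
type C_5

Compute the Cartan integers a_ij = 2(alpha_i, alpha_j)/(alpha_j, alpha_j); the resulting 5x5 Cartan matrix is
[[2, 0, -1, 0, 0], [0, 2, -1, -1, 0], [-1, -1, 2, 0, 0], [0, -1, 0, 2, -1], [0, 0, 0, -2, 2]].
The roots have two lengths (squared-length ratio 2:1); the short ones are alpha_{1,2,3,4}. The associated Dynkin diagram is a chain of 5 nodes with a double edge at one end; the terminal node there is the unique long simple root (C_5), so the type is C_5 (the algebra sp(10)).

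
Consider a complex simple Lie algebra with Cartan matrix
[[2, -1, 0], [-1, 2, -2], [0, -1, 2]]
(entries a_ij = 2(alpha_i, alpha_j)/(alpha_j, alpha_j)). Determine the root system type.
B3

The matrix has rank 3 with 2's on the diagonal. Reading the off-diagonal entries as Dynkin edges (a single edge where a_ij = a_ji = -1; a double or triple edge where a_ij * a_ji = 2 or 3), the diagram is a chain of 3 nodes with a double edge at one end; the terminal node there is the unique short simple root (B_3). One simple-root ordering that puts it in standard form is (alpha_1, alpha_2, alpha_3). So the algebra is type B_3, i.e. so(7).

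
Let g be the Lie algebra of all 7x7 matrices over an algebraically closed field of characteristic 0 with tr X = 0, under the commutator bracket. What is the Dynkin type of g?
A_6

This is sl(7), which has dimension 7^2 - 1 = 48 and rank 7 - 1 = 6 (a Cartan subalgebra is the diagonal traceless matrices). In the classification of classical Lie algebras, the special linear algebra sl(n+1) has type A_n; here n = 6, so the Dynkin diagram is a chain of 6 nodes with single edges (A_6). Hence the type is A_6.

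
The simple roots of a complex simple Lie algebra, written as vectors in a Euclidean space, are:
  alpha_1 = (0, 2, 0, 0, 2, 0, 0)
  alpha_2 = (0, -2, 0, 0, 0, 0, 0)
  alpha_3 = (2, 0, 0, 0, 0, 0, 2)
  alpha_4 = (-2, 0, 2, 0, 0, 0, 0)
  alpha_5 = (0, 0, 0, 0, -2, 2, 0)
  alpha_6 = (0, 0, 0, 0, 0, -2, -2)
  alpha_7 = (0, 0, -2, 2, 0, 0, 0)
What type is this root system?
type B_7

Compute the Cartan integers a_ij = 2(alpha_i, alpha_j)/(alpha_j, alpha_j); the resulting 7x7 Cartan matrix is
[[2, -2, 0, 0, -1, 0, 0], [-1, 2, 0, 0, 0, 0, 0], [0, 0, 2, -1, 0, -1, 0], [0, 0, -1, 2, 0, 0, -1], [-1, 0, 0, 0, 2, -1, 0], [0, 0, -1, 0, -1, 2, 0], [0, 0, 0, -1, 0, 0, 2]].
The roots have two lengths (squared-length ratio 2:1); the short ones are alpha_{2}. The associated Dynkin diagram is a chain of 7 nodes with a double edge at one end; the terminal node there is the unique short simple root (B_7), so the type is B_7 (the algebra so(15)).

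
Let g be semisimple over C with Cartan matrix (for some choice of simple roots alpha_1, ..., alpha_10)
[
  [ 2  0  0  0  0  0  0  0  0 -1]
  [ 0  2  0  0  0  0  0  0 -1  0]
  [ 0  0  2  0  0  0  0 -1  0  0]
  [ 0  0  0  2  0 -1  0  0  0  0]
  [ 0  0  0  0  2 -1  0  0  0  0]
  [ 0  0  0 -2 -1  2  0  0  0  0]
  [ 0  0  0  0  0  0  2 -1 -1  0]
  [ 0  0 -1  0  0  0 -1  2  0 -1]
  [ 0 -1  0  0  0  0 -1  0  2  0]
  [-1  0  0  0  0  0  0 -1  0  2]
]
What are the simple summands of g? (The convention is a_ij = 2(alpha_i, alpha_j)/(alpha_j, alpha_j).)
B3 + E7

The diagram associated to this matrix has two connected components: the simple roots {alpha_4, alpha_5, alpha_6} form a chain of 3 nodes with a double edge at one end; the terminal node there is the unique short simple root (B_3), and {alpha_1, alpha_2, alpha_3, alpha_7, alpha_8, alpha_9, alpha_10} form a chain of 6 nodes with one extra node attached to the third node from one end (E_7). A semisimple Lie algebra decomposes uniquely as the direct sum of simple ideals, one per connected component of its Dynkin diagram, so g ≅ B_3 ⊕ E_7 (dimension 21 + 133 = 154).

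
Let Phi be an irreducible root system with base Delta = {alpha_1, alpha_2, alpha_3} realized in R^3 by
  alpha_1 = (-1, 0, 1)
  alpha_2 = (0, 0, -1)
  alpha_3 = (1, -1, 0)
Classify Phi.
B3

Compute the Cartan integers a_ij = 2(alpha_i, alpha_j)/(alpha_j, alpha_j); the resulting 3x3 Cartan matrix is
[[2, -2, -1], [-1, 2, 0], [-1, 0, 2]].
The roots have two lengths (squared-length ratio 2:1); the short ones are alpha_{2}. The associated Dynkin diagram is a chain of 3 nodes with a double edge at one end; the terminal node there is the unique short simple root (B_3), so the type is B_3 (the algebra so(7)).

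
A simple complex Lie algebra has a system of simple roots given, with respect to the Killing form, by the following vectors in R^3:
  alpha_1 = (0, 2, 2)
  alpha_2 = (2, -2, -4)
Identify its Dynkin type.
Compute the Cartan integers a_ij = 2(alpha_i, alpha_j)/(alpha_j, alpha_j); the resulting 2x2 Cartan matrix is
[[2, -1], [-3, 2]].
The roots have two lengths (squared-length ratio 3:1); the short ones are alpha_{1}. The associated Dynkin diagram is two nodes joined by a triple edge (G_2), so the type is G_2.

G_2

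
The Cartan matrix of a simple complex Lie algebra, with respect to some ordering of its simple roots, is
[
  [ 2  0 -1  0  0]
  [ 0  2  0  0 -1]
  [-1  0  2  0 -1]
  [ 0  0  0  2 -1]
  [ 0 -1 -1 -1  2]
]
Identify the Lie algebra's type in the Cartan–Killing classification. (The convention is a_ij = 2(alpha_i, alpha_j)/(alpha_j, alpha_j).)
The matrix has rank 5 with 2's on the diagonal. Reading the off-diagonal entries as Dynkin edges (a single edge where a_ij = a_ji = -1; a double or triple edge where a_ij * a_ji = 2 or 3), the diagram is a chain of 3 nodes with a fork of two nodes at one end (D_5). One simple-root ordering that puts it in standard form is (alpha_1, alpha_3, alpha_5, alpha_4, alpha_2). So the algebra is type D_5, i.e. so(10).

type D_5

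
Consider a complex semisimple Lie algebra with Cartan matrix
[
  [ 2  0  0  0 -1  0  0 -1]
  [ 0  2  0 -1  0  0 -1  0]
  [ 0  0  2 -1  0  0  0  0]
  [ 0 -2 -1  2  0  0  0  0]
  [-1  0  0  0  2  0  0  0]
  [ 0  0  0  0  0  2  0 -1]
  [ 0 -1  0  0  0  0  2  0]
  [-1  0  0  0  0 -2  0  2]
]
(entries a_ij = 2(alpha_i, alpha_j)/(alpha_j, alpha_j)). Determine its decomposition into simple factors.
The diagram associated to this matrix has two connected components: the simple roots {alpha_1, alpha_5, alpha_6, alpha_8} form a chain of 4 nodes with a double edge at one end; the terminal node there is the unique short simple root (B_4), and {alpha_2, alpha_3, alpha_4, alpha_7} form a chain of 4 nodes with a double edge between the middle two (F_4). A semisimple Lie algebra decomposes uniquely as the direct sum of simple ideals, one per connected component of its Dynkin diagram, so g ≅ B_4 ⊕ F_4 (dimension 36 + 52 = 88).

type B_4 ⊕ type F_4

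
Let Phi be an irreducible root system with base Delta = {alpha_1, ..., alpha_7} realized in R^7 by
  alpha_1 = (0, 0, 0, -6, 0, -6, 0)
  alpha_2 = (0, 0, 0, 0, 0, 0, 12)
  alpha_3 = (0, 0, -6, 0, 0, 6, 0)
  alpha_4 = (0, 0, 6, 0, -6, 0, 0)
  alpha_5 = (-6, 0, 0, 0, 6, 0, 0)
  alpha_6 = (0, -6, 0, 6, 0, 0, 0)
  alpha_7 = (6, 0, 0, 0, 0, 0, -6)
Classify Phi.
Compute the Cartan integers a_ij = 2(alpha_i, alpha_j)/(alpha_j, alpha_j); the resulting 7x7 Cartan matrix is
[[2, 0, -1, 0, 0, -1, 0], [0, 2, 0, 0, 0, 0, -2], [-1, 0, 2, -1, 0, 0, 0], [0, 0, -1, 2, -1, 0, 0], [0, 0, 0, -1, 2, 0, -1], [-1, 0, 0, 0, 0, 2, 0], [0, -1, 0, 0, -1, 0, 2]].
The roots have two lengths (squared-length ratio 2:1); the short ones are alpha_{1,3,4,5,6,7}. The associated Dynkin diagram is a chain of 7 nodes with a double edge at one end; the terminal node there is the unique long simple root (C_7), so the type is C_7 (the algebra sp(14)).

C_7 (sp(14))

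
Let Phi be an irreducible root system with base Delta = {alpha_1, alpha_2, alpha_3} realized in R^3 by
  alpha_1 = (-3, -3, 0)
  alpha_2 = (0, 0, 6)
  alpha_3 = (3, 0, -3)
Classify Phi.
C_3 (sp(6))

Compute the Cartan integers a_ij = 2(alpha_i, alpha_j)/(alpha_j, alpha_j); the resulting 3x3 Cartan matrix is
[[2, 0, -1], [0, 2, -2], [-1, -1, 2]].
The roots have two lengths (squared-length ratio 2:1); the short ones are alpha_{1,3}. The associated Dynkin diagram is a chain of 3 nodes with a double edge at one end; the terminal node there is the unique long simple root (C_3), so the type is C_3 (the algebra sp(6)).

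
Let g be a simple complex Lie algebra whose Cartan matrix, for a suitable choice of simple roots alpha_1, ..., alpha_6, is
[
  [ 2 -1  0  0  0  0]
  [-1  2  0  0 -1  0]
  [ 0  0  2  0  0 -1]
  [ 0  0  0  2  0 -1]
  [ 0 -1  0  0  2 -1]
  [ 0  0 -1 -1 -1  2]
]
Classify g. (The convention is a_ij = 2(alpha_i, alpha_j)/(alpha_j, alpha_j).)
type D_6

The matrix has rank 6 with 2's on the diagonal. Reading the off-diagonal entries as Dynkin edges (a single edge where a_ij = a_ji = -1; a double or triple edge where a_ij * a_ji = 2 or 3), the diagram is a chain of 4 nodes with a fork of two nodes at one end (D_6). One simple-root ordering that puts it in standard form is (alpha_1, alpha_2, alpha_5, alpha_6, alpha_3, alpha_4). So the algebra is type D_6, i.e. so(12).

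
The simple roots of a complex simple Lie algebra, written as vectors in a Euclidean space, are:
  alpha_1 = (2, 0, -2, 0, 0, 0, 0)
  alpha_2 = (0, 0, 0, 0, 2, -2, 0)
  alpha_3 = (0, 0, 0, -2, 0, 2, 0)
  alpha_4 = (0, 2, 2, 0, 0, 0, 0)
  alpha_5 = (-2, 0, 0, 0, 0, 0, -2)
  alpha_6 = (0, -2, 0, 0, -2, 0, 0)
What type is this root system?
type A_6

Compute the Cartan integers a_ij = 2(alpha_i, alpha_j)/(alpha_j, alpha_j); the resulting 6x6 Cartan matrix is
[[2, 0, 0, -1, -1, 0], [0, 2, -1, 0, 0, -1], [0, -1, 2, 0, 0, 0], [-1, 0, 0, 2, 0, -1], [-1, 0, 0, 0, 2, 0], [0, -1, 0, -1, 0, 2]].
All simple roots have the same length, so the diagram is simply laced. The associated Dynkin diagram is a chain of 6 nodes with single edges (A_6), so the type is A_6 (the algebra sl(7)).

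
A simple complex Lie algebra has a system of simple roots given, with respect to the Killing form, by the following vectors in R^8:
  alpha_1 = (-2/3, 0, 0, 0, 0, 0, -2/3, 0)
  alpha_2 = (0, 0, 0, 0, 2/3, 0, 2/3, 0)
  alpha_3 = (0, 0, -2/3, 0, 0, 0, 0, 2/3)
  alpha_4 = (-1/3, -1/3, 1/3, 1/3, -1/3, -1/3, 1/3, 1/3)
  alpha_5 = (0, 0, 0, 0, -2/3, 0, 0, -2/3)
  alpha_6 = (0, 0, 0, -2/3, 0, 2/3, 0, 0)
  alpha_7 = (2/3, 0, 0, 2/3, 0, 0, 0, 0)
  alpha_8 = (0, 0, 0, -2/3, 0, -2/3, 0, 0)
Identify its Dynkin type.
type E_8

Compute the Cartan integers a_ij = 2(alpha_i, alpha_j)/(alpha_j, alpha_j); the resulting 8x8 Cartan matrix is
[[2, -1, 0, 0, 0, 0, -1, 0], [-1, 2, 0, 0, -1, 0, 0, 0], [0, 0, 2, 0, -1, 0, 0, 0], [0, 0, 0, 2, 0, -1, 0, 0], [0, -1, -1, 0, 2, 0, 0, 0], [0, 0, 0, -1, 0, 2, -1, 0], [-1, 0, 0, 0, 0, -1, 2, -1], [0, 0, 0, 0, 0, 0, -1, 2]].
All simple roots have the same length, so the diagram is simply laced. The associated Dynkin diagram is a chain of 7 nodes with one extra node attached to the third node from one end (E_8), so the type is E_8.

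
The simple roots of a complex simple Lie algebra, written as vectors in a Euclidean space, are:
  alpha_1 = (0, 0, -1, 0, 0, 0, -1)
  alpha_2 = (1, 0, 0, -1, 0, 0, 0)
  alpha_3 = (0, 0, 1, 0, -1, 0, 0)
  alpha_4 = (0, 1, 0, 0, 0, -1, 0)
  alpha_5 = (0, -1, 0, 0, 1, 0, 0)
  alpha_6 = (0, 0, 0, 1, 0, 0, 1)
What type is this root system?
A_6

Compute the Cartan integers a_ij = 2(alpha_i, alpha_j)/(alpha_j, alpha_j); the resulting 6x6 Cartan matrix is
[[2, 0, -1, 0, 0, -1], [0, 2, 0, 0, 0, -1], [-1, 0, 2, 0, -1, 0], [0, 0, 0, 2, -1, 0], [0, 0, -1, -1, 2, 0], [-1, -1, 0, 0, 0, 2]].
All simple roots have the same length, so the diagram is simply laced. The associated Dynkin diagram is a chain of 6 nodes with single edges (A_6), so the type is A_6 (the algebra sl(7)).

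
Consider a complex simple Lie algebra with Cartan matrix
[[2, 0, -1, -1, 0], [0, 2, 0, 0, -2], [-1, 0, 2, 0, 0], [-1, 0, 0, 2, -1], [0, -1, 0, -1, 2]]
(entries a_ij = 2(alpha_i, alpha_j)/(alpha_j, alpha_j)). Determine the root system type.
C_5

The matrix has rank 5 with 2's on the diagonal. Reading the off-diagonal entries as Dynkin edges (a single edge where a_ij = a_ji = -1; a double or triple edge where a_ij * a_ji = 2 or 3), the diagram is a chain of 5 nodes with a double edge at one end; the terminal node there is the unique long simple root (C_5). One simple-root ordering that puts it in standard form is (alpha_3, alpha_1, alpha_4, alpha_5, alpha_2). So the algebra is type C_5, i.e. sp(10).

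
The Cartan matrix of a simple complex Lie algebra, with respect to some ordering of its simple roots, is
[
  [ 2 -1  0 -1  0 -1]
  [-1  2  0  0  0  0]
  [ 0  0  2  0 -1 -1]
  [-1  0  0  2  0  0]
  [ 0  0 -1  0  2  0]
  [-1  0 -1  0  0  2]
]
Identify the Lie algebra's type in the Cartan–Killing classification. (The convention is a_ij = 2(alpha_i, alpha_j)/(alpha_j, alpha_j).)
The matrix has rank 6 with 2's on the diagonal. Reading the off-diagonal entries as Dynkin edges (a single edge where a_ij = a_ji = -1; a double or triple edge where a_ij * a_ji = 2 or 3), the diagram is a chain of 4 nodes with a fork of two nodes at one end (D_6). One simple-root ordering that puts it in standard form is (alpha_5, alpha_3, alpha_6, alpha_1, alpha_4, alpha_2). So the algebra is type D_6, i.e. so(12).

D6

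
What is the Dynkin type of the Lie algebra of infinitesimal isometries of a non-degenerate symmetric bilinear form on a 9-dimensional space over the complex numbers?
type B_4

This is so(9) with 9 odd, which has dimension 9(9-1)/2 = 36 and rank (9-1)/2 = 4. In the classification of classical Lie algebras, the orthogonal algebra so(2n+1) in an odd number of variables has type B_n; here n = 4, so the Dynkin diagram is a chain of 4 nodes with a double edge at one end; the terminal node there is the unique short simple root (B_4). Hence the type is B_4.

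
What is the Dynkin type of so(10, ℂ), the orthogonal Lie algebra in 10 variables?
D_5

This is so(10) with 10 even, which has dimension 10(10-1)/2 = 45 and rank 10/2 = 5. In the classification of classical Lie algebras, the orthogonal algebra so(2n) in an even number of variables has type D_n; here n = 5, so the Dynkin diagram is a chain of 3 nodes with a fork of two nodes at one end (D_5). Hence the type is D_5.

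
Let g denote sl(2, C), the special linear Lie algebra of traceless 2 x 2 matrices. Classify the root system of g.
This is sl(2), which has dimension 2^2 - 1 = 3 and rank 2 - 1 = 1 (a Cartan subalgebra is the diagonal traceless matrices). In the classification of classical Lie algebras, the special linear algebra sl(n+1) has type A_n; here n = 1, so the Dynkin diagram is a chain of 1 nodes with single edges (A_1). Hence the type is A_1.

A_1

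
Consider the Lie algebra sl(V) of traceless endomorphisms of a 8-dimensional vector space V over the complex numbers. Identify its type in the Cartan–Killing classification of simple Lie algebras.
type A_7

This is sl(8), which has dimension 8^2 - 1 = 63 and rank 8 - 1 = 7 (a Cartan subalgebra is the diagonal traceless matrices). In the classification of classical Lie algebras, the special linear algebra sl(n+1) has type A_n; here n = 7, so the Dynkin diagram is a chain of 7 nodes with single edges (A_7). Hence the type is A_7.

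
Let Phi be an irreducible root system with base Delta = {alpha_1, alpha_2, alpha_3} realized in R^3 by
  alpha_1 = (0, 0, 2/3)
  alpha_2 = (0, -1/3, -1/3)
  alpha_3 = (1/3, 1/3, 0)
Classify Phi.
Compute the Cartan integers a_ij = 2(alpha_i, alpha_j)/(alpha_j, alpha_j); the resulting 3x3 Cartan matrix is
[[2, -2, 0], [-1, 2, -1], [0, -1, 2]].
The roots have two lengths (squared-length ratio 2:1); the short ones are alpha_{2,3}. The associated Dynkin diagram is a chain of 3 nodes with a double edge at one end; the terminal node there is the unique long simple root (C_3), so the type is C_3 (the algebra sp(6)).

C_3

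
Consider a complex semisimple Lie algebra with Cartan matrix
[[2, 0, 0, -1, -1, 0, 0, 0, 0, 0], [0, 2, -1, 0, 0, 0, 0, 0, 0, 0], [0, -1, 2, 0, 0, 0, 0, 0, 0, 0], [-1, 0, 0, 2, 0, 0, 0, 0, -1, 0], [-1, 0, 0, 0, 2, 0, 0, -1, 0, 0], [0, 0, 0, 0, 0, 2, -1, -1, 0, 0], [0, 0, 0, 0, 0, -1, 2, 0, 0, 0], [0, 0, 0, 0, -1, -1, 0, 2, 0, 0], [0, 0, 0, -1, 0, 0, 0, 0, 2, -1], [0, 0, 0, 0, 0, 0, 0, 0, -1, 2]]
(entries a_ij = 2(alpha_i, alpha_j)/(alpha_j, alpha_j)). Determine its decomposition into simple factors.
type A_2 ⊕ type A_8

The diagram associated to this matrix has two connected components: the simple roots {alpha_2, alpha_3} form a chain of 2 nodes with single edges (A_2), and {alpha_1, alpha_4, alpha_5, alpha_6, alpha_7, alpha_8, alpha_9, alpha_10} form a chain of 8 nodes with single edges (A_8). A semisimple Lie algebra decomposes uniquely as the direct sum of simple ideals, one per connected component of its Dynkin diagram, so g ≅ A_2 ⊕ A_8 (dimension 8 + 80 = 88).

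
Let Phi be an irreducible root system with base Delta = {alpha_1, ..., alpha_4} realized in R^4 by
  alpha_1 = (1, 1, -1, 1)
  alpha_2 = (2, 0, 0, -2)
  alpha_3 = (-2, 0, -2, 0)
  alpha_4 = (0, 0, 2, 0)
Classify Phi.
Compute the Cartan integers a_ij = 2(alpha_i, alpha_j)/(alpha_j, alpha_j); the resulting 4x4 Cartan matrix is
[[2, 0, 0, -1], [0, 2, -1, 0], [0, -1, 2, -2], [-1, 0, -1, 2]].
The roots have two lengths (squared-length ratio 2:1); the short ones are alpha_{1,4}. The associated Dynkin diagram is a chain of 4 nodes with a double edge between the middle two (F_4), so the type is F_4.

type F_4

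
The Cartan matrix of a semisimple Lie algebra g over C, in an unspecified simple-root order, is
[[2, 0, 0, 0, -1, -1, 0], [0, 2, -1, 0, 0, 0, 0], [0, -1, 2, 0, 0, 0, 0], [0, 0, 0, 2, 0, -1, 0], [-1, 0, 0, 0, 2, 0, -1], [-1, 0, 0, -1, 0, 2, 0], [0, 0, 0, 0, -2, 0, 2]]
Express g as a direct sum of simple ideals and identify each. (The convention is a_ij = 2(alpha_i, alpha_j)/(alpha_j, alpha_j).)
A_2 ⊕ C_5

The diagram associated to this matrix has two connected components: the simple roots {alpha_2, alpha_3} form a chain of 2 nodes with single edges (A_2), and {alpha_1, alpha_4, alpha_5, alpha_6, alpha_7} form a chain of 5 nodes with a double edge at one end; the terminal node there is the unique long simple root (C_5). A semisimple Lie algebra decomposes uniquely as the direct sum of simple ideals, one per connected component of its Dynkin diagram, so g ≅ A_2 ⊕ C_5 (dimension 8 + 55 = 63).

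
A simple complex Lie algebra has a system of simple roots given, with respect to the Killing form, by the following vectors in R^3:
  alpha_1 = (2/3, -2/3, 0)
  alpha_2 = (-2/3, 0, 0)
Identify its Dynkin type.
Compute the Cartan integers a_ij = 2(alpha_i, alpha_j)/(alpha_j, alpha_j); the resulting 2x2 Cartan matrix is
[[2, -2], [-1, 2]].
The roots have two lengths (squared-length ratio 2:1); the short ones are alpha_{2}. The associated Dynkin diagram is a chain of 2 nodes with a double edge at one end; the terminal node there is the unique short simple root (B_2), so the type is B_2 (the algebra so(5)).

B_2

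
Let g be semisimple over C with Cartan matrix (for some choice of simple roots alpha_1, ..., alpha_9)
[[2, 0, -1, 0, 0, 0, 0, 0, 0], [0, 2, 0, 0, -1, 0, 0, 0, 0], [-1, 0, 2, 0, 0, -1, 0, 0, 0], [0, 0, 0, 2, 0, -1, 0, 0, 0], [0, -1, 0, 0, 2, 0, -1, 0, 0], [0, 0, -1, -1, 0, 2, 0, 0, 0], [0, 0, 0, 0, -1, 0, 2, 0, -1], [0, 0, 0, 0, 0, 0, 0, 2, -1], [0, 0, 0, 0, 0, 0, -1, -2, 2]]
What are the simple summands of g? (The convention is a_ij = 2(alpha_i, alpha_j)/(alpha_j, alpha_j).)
A_4 ⊕ B_5

The diagram associated to this matrix has two connected components: the simple roots {alpha_1, alpha_3, alpha_4, alpha_6} form a chain of 4 nodes with single edges (A_4), and {alpha_2, alpha_5, alpha_7, alpha_8, alpha_9} form a chain of 5 nodes with a double edge at one end; the terminal node there is the unique short simple root (B_5). A semisimple Lie algebra decomposes uniquely as the direct sum of simple ideals, one per connected component of its Dynkin diagram, so g ≅ A_4 ⊕ B_5 (dimension 24 + 55 = 79).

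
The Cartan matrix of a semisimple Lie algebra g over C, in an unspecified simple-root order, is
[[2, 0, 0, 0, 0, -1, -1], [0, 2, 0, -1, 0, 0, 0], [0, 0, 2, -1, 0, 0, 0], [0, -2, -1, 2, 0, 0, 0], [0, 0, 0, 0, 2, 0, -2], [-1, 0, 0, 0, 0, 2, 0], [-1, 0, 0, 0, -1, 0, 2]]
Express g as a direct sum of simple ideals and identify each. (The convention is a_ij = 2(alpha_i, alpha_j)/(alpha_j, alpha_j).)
The diagram associated to this matrix has two connected components: the simple roots {alpha_2, alpha_3, alpha_4} form a chain of 3 nodes with a double edge at one end; the terminal node there is the unique short simple root (B_3), and {alpha_1, alpha_5, alpha_6, alpha_7} form a chain of 4 nodes with a double edge at one end; the terminal node there is the unique long simple root (C_4). A semisimple Lie algebra decomposes uniquely as the direct sum of simple ideals, one per connected component of its Dynkin diagram, so g ≅ B_3 ⊕ C_4 (dimension 21 + 36 = 57).

B3 ⊕ C4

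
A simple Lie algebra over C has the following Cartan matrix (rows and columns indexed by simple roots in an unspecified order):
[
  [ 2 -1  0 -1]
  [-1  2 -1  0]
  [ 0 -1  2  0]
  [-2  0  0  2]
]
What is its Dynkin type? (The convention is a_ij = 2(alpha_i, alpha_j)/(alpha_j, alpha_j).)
C_4

The matrix has rank 4 with 2's on the diagonal. Reading the off-diagonal entries as Dynkin edges (a single edge where a_ij = a_ji = -1; a double or triple edge where a_ij * a_ji = 2 or 3), the diagram is a chain of 4 nodes with a double edge at one end; the terminal node there is the unique long simple root (C_4). One simple-root ordering that puts it in standard form is (alpha_3, alpha_2, alpha_1, alpha_4). So the algebra is type C_4, i.e. sp(8).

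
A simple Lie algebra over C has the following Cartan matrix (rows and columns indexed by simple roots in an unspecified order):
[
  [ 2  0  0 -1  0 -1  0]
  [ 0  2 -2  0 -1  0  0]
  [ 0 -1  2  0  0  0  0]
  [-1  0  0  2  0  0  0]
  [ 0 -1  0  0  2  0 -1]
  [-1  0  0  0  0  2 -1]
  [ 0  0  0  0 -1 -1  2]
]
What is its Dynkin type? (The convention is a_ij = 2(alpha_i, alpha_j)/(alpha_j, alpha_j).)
The matrix has rank 7 with 2's on the diagonal. Reading the off-diagonal entries as Dynkin edges (a single edge where a_ij = a_ji = -1; a double or triple edge where a_ij * a_ji = 2 or 3), the diagram is a chain of 7 nodes with a double edge at one end; the terminal node there is the unique short simple root (B_7). One simple-root ordering that puts it in standard form is (alpha_4, alpha_1, alpha_6, alpha_7, alpha_5, alpha_2, alpha_3). So the algebra is type B_7, i.e. so(15).

B_7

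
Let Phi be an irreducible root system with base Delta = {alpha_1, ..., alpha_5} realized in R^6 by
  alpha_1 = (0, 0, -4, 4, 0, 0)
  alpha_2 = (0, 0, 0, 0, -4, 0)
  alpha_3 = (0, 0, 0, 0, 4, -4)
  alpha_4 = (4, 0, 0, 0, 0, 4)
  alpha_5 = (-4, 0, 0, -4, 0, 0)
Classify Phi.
Compute the Cartan integers a_ij = 2(alpha_i, alpha_j)/(alpha_j, alpha_j); the resulting 5x5 Cartan matrix is
[[2, 0, 0, 0, -1], [0, 2, -1, 0, 0], [0, -2, 2, -1, 0], [0, 0, -1, 2, -1], [-1, 0, 0, -1, 2]].
The roots have two lengths (squared-length ratio 2:1); the short ones are alpha_{2}. The associated Dynkin diagram is a chain of 5 nodes with a double edge at one end; the terminal node there is the unique short simple root (B_5), so the type is B_5 (the algebra so(11)).

B_5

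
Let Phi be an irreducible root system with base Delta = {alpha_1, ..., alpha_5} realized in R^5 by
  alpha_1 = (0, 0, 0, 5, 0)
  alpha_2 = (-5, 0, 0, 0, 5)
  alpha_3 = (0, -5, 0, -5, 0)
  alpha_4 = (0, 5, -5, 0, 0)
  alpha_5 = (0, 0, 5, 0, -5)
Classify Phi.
B5

Compute the Cartan integers a_ij = 2(alpha_i, alpha_j)/(alpha_j, alpha_j); the resulting 5x5 Cartan matrix is
[[2, 0, -1, 0, 0], [0, 2, 0, 0, -1], [-2, 0, 2, -1, 0], [0, 0, -1, 2, -1], [0, -1, 0, -1, 2]].
The roots have two lengths (squared-length ratio 2:1); the short ones are alpha_{1}. The associated Dynkin diagram is a chain of 5 nodes with a double edge at one end; the terminal node there is the unique short simple root (B_5), so the type is B_5 (the algebra so(11)).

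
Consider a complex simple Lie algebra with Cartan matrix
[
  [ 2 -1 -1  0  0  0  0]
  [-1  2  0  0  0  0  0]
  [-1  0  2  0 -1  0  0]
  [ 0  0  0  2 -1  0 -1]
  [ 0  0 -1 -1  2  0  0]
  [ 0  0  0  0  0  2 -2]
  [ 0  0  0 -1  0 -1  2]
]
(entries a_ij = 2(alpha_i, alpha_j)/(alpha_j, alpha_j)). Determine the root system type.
type C_7

The matrix has rank 7 with 2's on the diagonal. Reading the off-diagonal entries as Dynkin edges (a single edge where a_ij = a_ji = -1; a double or triple edge where a_ij * a_ji = 2 or 3), the diagram is a chain of 7 nodes with a double edge at one end; the terminal node there is the unique long simple root (C_7). One simple-root ordering that puts it in standard form is (alpha_2, alpha_1, alpha_3, alpha_5, alpha_4, alpha_7, alpha_6). So the algebra is type C_7, i.e. sp(14).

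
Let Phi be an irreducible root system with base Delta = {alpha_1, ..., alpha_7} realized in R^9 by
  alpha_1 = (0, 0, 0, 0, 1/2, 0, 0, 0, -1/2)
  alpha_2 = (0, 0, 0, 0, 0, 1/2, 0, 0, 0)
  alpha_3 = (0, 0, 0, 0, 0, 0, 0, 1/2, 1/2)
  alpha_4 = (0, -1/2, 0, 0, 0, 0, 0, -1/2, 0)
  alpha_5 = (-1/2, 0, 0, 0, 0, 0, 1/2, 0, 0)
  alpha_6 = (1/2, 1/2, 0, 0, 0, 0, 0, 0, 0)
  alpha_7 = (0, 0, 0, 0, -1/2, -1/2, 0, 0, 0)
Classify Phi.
B_7 (so(15))

Compute the Cartan integers a_ij = 2(alpha_i, alpha_j)/(alpha_j, alpha_j); the resulting 7x7 Cartan matrix is
[[2, 0, -1, 0, 0, 0, -1], [0, 2, 0, 0, 0, 0, -1], [-1, 0, 2, -1, 0, 0, 0], [0, 0, -1, 2, 0, -1, 0], [0, 0, 0, 0, 2, -1, 0], [0, 0, 0, -1, -1, 2, 0], [-1, -2, 0, 0, 0, 0, 2]].
The roots have two lengths (squared-length ratio 2:1); the short ones are alpha_{2}. The associated Dynkin diagram is a chain of 7 nodes with a double edge at one end; the terminal node there is the unique short simple root (B_7), so the type is B_7 (the algebra so(15)).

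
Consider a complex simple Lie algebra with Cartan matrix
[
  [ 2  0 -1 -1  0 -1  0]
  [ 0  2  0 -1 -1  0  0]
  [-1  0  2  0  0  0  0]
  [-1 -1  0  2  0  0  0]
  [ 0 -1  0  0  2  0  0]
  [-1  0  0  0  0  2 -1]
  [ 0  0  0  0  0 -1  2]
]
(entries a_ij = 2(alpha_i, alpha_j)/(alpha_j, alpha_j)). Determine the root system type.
E_7

The matrix has rank 7 with 2's on the diagonal. Reading the off-diagonal entries as Dynkin edges (a single edge where a_ij = a_ji = -1; a double or triple edge where a_ij * a_ji = 2 or 3), the diagram is a chain of 6 nodes with one extra node attached to the third node from one end (E_7). One simple-root ordering that puts it in standard form is (alpha_7, alpha_3, alpha_6, alpha_1, alpha_4, alpha_2, alpha_5). So the algebra is type E_7.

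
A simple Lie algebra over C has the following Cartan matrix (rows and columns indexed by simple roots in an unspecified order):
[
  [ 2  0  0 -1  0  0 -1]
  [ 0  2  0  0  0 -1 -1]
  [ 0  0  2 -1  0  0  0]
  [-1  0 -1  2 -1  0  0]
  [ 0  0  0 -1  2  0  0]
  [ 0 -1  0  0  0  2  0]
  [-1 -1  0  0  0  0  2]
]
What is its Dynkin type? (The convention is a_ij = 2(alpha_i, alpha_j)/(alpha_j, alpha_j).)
The matrix has rank 7 with 2's on the diagonal. Reading the off-diagonal entries as Dynkin edges (a single edge where a_ij = a_ji = -1; a double or triple edge where a_ij * a_ji = 2 or 3), the diagram is a chain of 5 nodes with a fork of two nodes at one end (D_7). One simple-root ordering that puts it in standard form is (alpha_6, alpha_2, alpha_7, alpha_1, alpha_4, alpha_5, alpha_3). So the algebra is type D_7, i.e. so(14).

D_7 (so(14))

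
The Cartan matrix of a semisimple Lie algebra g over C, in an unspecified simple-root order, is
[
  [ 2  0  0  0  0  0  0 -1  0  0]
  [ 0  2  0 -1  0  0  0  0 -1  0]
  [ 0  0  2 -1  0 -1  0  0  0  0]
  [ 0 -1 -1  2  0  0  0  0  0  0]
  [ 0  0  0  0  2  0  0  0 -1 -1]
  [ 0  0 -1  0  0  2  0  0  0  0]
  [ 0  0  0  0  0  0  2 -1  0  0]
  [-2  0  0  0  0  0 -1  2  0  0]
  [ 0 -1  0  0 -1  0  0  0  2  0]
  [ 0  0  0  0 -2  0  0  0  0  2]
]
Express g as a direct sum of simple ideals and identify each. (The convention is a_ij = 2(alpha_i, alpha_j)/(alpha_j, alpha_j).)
The diagram associated to this matrix has two connected components: the simple roots {alpha_1, alpha_7, alpha_8} form a chain of 3 nodes with a double edge at one end; the terminal node there is the unique short simple root (B_3), and {alpha_2, alpha_3, alpha_4, alpha_5, alpha_6, alpha_9, alpha_10} form a chain of 7 nodes with a double edge at one end; the terminal node there is the unique long simple root (C_7). A semisimple Lie algebra decomposes uniquely as the direct sum of simple ideals, one per connected component of its Dynkin diagram, so g ≅ B_3 ⊕ C_7 (dimension 21 + 105 = 126).

B_3 ⊕ C_7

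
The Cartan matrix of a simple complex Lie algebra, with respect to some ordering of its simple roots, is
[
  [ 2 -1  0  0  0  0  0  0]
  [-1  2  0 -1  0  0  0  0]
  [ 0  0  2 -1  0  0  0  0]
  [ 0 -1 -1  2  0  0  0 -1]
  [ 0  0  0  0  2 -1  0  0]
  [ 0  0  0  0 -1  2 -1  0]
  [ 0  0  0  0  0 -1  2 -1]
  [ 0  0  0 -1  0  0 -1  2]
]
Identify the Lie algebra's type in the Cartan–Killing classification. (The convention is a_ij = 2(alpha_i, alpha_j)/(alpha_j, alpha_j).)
The matrix has rank 8 with 2's on the diagonal. Reading the off-diagonal entries as Dynkin edges (a single edge where a_ij = a_ji = -1; a double or triple edge where a_ij * a_ji = 2 or 3), the diagram is a chain of 7 nodes with one extra node attached to the third node from one end (E_8). One simple-root ordering that puts it in standard form is (alpha_1, alpha_3, alpha_2, alpha_4, alpha_8, alpha_7, alpha_6, alpha_5). So the algebra is type E_8.

E_8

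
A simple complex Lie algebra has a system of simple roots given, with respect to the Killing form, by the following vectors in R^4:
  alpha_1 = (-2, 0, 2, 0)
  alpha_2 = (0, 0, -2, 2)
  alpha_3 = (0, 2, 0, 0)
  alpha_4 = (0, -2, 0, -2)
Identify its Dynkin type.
B4

Compute the Cartan integers a_ij = 2(alpha_i, alpha_j)/(alpha_j, alpha_j); the resulting 4x4 Cartan matrix is
[[2, -1, 0, 0], [-1, 2, 0, -1], [0, 0, 2, -1], [0, -1, -2, 2]].
The roots have two lengths (squared-length ratio 2:1); the short ones are alpha_{3}. The associated Dynkin diagram is a chain of 4 nodes with a double edge at one end; the terminal node there is the unique short simple root (B_4), so the type is B_4 (the algebra so(9)).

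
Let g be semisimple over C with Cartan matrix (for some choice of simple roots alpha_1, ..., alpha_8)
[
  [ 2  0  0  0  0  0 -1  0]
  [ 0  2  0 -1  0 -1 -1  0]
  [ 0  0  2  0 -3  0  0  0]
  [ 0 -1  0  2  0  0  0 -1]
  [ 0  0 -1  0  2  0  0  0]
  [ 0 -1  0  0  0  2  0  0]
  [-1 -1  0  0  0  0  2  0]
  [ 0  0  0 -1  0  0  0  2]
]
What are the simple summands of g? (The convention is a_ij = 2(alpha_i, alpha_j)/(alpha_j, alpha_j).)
The diagram associated to this matrix has two connected components: the simple roots {alpha_1, alpha_2, alpha_4, alpha_6, alpha_7, alpha_8} form a chain of 5 nodes with one extra node attached to the third node from one end (E_6), and {alpha_3, alpha_5} form two nodes joined by a triple edge (G_2). A semisimple Lie algebra decomposes uniquely as the direct sum of simple ideals, one per connected component of its Dynkin diagram, so g ≅ E_6 ⊕ G_2 (dimension 78 + 14 = 92).

E_6 + G_2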